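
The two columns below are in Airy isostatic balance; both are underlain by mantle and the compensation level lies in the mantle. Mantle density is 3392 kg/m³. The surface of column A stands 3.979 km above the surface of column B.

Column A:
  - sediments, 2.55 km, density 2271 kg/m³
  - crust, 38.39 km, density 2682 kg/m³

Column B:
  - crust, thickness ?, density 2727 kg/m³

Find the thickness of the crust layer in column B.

25 km

Take the compensation level at the base of the deeper column (depth z_c below the surface of column A) and equate Σ ρ_i t_i down to z_c; mantle fills any gap and the z_c terms cancel.
Column A: 2.55×2271 + 38.39×2682 + (z_c − 40.94)×3392
Column B: 3.979×0 + x×2727 + (z_c − 3.979 − 0 − x)×3392
The z_c×3392 term appears on both sides and cancels. Collect the known terms of each column as K = Σ(ρt)_known − 3392 × (depth of known layers): K_A = 108753.03 − 3392×40.94 = −30115.45; K_B = 0 − 3392×(3.979 + 0) = −13496.768.
Balance: K_A = K_B − x×(3392 − 2727), so x = (K_B − K_A)/(3392 − 2727) = 16618.7/665 = 25 km.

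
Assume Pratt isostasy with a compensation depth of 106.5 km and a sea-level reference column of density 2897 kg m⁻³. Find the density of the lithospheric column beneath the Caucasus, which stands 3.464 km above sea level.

2810 kg m⁻³

Pratt balance: ρ_ref D = ρ (D + h).
ρ = ρ_ref D/(D + h) = 2897 × 106.5 km/(106.5 km + 3.464 km) = 2810 kg m⁻³.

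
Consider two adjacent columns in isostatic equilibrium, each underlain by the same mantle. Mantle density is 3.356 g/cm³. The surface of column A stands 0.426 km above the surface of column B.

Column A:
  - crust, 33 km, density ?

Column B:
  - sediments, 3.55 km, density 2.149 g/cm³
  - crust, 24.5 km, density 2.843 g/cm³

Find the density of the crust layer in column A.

Take the compensation level at the base of the deeper column (depth z_c below the surface of column A) and equate Σ ρ_i t_i down to z_c; mantle fills any gap and the z_c terms cancel.
Column A: 33×ρ + (z_c − 33)×3.356
Column B: 0.426×0 + 3.55×2.149 + 24.5×2.843 + (z_c − 0.426 − 28.05)×3.356
The z_c×3.356 term appears on both sides and cancels. Collect the known terms of each column as K = Σ(ρt)_known − 3.356 × (depth of known layers): K_A = 0 − 3.356×33 = −110.748; K_B = 77.28245 − 3.356×(0.426 + 28.05) = −18.283006.
Balance: K_A + 33×ρ = K_B, so ρ = (K_B − K_A)/33 = 92.465/33 = 2.8 g/cm³.

2.8 g/cm³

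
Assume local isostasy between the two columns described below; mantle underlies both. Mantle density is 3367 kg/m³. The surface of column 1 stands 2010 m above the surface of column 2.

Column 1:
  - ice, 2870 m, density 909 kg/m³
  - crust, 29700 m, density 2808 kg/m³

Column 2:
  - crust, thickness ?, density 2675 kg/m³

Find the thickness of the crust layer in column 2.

24400 m

Take the compensation level at the base of the deeper column (depth z_c below the surface of column 1) and equate Σ ρ_i t_i down to z_c; mantle fills any gap and the z_c terms cancel.
Column 1: 2870×909 + 29700×2808 + (z_c − 32570)×3367
Column 2: 2010×0 + x×2675 + (z_c − 2010 − 0 − x)×3367
The z_c×3367 term appears on both sides and cancels. Collect the known terms of each column as K = Σ(ρt)_known − 3367 × (depth of known layers): K_1 = 86006430 − 3367×32570 = −23656760; K_2 = 0 − 3367×(2010 + 0) = −6767670.
Balance: K_1 = K_2 − x×(3367 − 2675), so x = (K_2 − K_1)/(3367 − 2675) = 16889100/692 = 24400 m.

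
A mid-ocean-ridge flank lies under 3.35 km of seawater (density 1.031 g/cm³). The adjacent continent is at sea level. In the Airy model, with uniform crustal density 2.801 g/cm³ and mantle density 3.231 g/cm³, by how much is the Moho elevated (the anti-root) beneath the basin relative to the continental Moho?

In Airy isostatic equilibrium: replacing crust with seawater at the top is compensated by replacing crust with mantle at the base: d (ρ_c − ρ_w) = a (ρ_m − ρ_c).
a = d (ρ_c − ρ_w)/(ρ_m − ρ_c) = 3.35 km × 1.77/0.43 = 13.8 km.

13.8 km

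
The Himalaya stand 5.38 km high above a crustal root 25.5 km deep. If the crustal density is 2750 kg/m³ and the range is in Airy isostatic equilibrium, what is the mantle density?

Airy balance: ρ_c h = (ρ_m − ρ_c) r → ρ_m = ρ_c (1 + h/r).
ρ_m = 2750 × (1 + 5.38 km/25.5 km) = 3330 kg/m³.

3330 kg/m³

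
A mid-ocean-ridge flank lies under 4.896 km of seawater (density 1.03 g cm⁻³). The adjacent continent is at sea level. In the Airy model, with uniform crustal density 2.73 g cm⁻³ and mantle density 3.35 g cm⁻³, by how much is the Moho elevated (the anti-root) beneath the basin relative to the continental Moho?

Equating mass per unit area of the two columns: replacing crust with seawater at the top is compensated by replacing crust with mantle at the base: d (ρ_c − ρ_w) = a (ρ_m − ρ_c).
a = d (ρ_c − ρ_w)/(ρ_m − ρ_c) = 4.896 km × 1.7/0.62 = 13.4 km.

13.4 km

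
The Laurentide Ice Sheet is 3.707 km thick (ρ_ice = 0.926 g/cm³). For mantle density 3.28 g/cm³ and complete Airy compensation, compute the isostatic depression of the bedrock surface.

In Airy isostatic equilibrium: the ice load ρ_ice t is balanced by mantle displaced below, ρ_m s.
s = t ρ_ice / ρ_m = 3.707 km × 0.926/3.28 = 1.05 km.

1.05 km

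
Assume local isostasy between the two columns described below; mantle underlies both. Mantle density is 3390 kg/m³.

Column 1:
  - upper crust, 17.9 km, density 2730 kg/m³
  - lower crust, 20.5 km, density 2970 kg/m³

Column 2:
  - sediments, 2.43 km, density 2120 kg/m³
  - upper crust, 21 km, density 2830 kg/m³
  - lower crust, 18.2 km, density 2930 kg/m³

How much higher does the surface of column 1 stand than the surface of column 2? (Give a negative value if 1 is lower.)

−0.824 km

For any compensation level in the mantle, the mantle terms cancel and isostasy reduces to e = (Σt_1 − Σt_2) − (Σ(ρt)_1 − Σ(ρt)_2) / ρ_m.
Σt_1 = 38.4 km; Σt_2 = 41.63 km; Σ(ρt)_1 = 109752; Σ(ρt)_2 = 117907.6 (in km·kg/m³).
e = (38.4 − 41.63) − (109752 − 117907.6) / 3390 = −0.824 km.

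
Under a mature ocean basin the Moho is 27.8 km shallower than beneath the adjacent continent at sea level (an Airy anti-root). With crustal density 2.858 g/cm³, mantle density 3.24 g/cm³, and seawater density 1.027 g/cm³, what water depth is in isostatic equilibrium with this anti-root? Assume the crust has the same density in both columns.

Replacing a thickness d of crust by seawater at the top must be balanced by replacing crust with mantle at the base: d (ρ_c − ρ_w) = a (ρ_m − ρ_c).
d = a (ρ_m − ρ_c)/(ρ_c − ρ_w) = 27.8 km × 0.382/1.831 = 5.8 km.

5.8 km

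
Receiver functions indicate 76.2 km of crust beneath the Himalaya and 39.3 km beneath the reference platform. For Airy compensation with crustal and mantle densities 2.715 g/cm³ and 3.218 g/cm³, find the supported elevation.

Excess crust Δ = 76.2 km − 39.3 km = 36.9 km, split between elevation h and root r with h + r = Δ.
Airy balance ρ_c h = (ρ_m − ρ_c) r gives r = h ρ_c/(ρ_m − ρ_c), so h (1 + ρ_c/(ρ_m − ρ_c)) = Δ, i.e. h = Δ (ρ_m − ρ_c)/ρ_m.
h = 36.9 km × 0.503/3.218 = 5.77 km.

5.77 km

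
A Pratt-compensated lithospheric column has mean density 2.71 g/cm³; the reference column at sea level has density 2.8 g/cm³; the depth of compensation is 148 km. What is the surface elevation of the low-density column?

4.92 km

ρ_ref D = ρ (D + h) → h = D (ρ_ref − ρ)/ρ.
h = 148 km × (2.8 − 2.71)/2.71 = 4.92 km.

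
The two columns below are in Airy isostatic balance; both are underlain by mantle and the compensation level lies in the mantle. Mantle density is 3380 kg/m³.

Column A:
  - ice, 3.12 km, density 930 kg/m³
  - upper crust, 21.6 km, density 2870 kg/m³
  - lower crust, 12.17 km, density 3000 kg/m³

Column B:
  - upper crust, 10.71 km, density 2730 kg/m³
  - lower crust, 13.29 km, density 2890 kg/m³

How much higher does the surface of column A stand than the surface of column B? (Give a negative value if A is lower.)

2.9 km

For any compensation level in the mantle, the mantle terms cancel and isostasy reduces to e = (Σt_A − Σt_B) − (Σ(ρt)_A − Σ(ρt)_B) / ρ_m.
Σt_A = 36.89 km; Σt_B = 24 km; Σ(ρt)_A = 101403.6; Σ(ρt)_B = 67646.4 (in km·kg/m³).
e = (36.89 − 24) − (101403.6 − 67646.4) / 3380 = 2.9 km.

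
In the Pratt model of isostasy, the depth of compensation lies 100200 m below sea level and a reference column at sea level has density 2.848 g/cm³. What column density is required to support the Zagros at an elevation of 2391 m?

2.78 g/cm³

Pratt balance: ρ_ref D = ρ (D + h).
ρ = ρ_ref D/(D + h) = 2.848 × 100200 m/(100200 m + 2391 m) = 2.78 g/cm³.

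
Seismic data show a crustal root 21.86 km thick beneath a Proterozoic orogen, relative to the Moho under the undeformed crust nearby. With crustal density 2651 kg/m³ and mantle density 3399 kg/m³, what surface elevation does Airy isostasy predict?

6.17 km

Balancing pressure at the compensation depth: ρ_c h = (ρ_m − ρ_c) r.
h = r (ρ_m − ρ_c) / ρ_c = 21.86 km × (3399 − 2651) / 2651 = 6.17 km.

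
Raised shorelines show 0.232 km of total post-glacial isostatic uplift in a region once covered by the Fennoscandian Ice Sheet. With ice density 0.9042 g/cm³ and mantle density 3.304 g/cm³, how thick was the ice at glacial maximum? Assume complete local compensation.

0.848 km

u = t ρ_ice/ρ_m → t = u ρ_m/ρ_ice = 0.232 km × 3.304/0.9042 = 0.848 km.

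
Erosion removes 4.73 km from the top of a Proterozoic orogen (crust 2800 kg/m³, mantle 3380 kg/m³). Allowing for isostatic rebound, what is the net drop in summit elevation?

0.812 km

Rebound u = e ρ_c/ρ_m = 4.73 km × 2800/3380 = 3.918 km.
Net surface drop = e − u = 4.73 km − 3.918 km = e (ρ_m − ρ_c)/ρ_m = 0.812 km.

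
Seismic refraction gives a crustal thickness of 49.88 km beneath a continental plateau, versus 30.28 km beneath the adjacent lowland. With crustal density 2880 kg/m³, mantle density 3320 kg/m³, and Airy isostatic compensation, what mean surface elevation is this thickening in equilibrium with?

2.6 km

Excess crust Δ = 49.88 km − 30.28 km = 19.6 km, split between elevation h and root r with h + r = Δ.
Airy balance ρ_c h = (ρ_m − ρ_c) r gives r = h ρ_c/(ρ_m − ρ_c), so h (1 + ρ_c/(ρ_m − ρ_c)) = Δ, i.e. h = Δ (ρ_m − ρ_c)/ρ_m.
h = 19.6 km × 440/3320 = 2.6 km.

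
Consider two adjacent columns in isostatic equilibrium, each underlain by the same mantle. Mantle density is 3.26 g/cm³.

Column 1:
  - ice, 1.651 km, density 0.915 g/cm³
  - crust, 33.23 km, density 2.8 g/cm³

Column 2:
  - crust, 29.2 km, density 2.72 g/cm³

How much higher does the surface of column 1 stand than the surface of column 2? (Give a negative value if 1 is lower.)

For any compensation level in the mantle, the mantle terms cancel and isostasy reduces to e = (Σt_1 − Σt_2) − (Σ(ρt)_1 − Σ(ρt)_2) / ρ_m.
Σt_1 = 34.881 km; Σt_2 = 29.2 km; Σ(ρt)_1 = 94.554665; Σ(ρt)_2 = 79.424 (in km·g/cm³).
e = (34.881 − 29.2) − (94.554665 − 79.424) / 3.26 = 1.04 km.

1.04 km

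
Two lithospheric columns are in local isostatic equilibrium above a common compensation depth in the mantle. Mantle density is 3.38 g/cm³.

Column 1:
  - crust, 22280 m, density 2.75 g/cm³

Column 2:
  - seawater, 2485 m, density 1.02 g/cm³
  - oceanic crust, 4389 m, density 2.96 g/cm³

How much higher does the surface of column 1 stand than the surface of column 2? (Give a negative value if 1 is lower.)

For any compensation level in the mantle, the mantle terms cancel and isostasy reduces to e = (Σt_1 − Σt_2) − (Σ(ρt)_1 − Σ(ρt)_2) / ρ_m.
Σt_1 = 22280 m; Σt_2 = 6874 m; Σ(ρt)_1 = 61270; Σ(ρt)_2 = 15526.14 (in m·g/cm³).
e = (22280 − 6874) − (61270 − 15526.14) / 3.38 = 1870 m.

1870 m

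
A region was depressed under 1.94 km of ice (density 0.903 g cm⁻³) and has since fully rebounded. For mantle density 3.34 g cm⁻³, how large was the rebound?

0.524 km

Removing the load lets mantle flow back in; uplift u satisfies ρ_ice t = ρ_m u.
u = t ρ_ice/ρ_m = 1.94 km × 0.903/3.34 = 0.524 km.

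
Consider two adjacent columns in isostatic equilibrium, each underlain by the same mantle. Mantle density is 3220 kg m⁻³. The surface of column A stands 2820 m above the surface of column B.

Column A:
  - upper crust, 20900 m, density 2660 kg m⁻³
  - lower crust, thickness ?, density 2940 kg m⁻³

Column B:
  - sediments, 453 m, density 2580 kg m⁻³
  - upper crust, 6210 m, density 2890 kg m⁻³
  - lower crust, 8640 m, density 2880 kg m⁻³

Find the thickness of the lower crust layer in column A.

Take the compensation level at the base of the deeper column (depth z_c below the surface of column A) and equate Σ ρ_i t_i down to z_c; mantle fills any gap and the z_c terms cancel.
Column A: 20900×2660 + x×2940 + (z_c − 20900 − x)×3220
Column B: 2820×0 + 453×2580 + 6210×2890 + 8640×2880 + (z_c − 2820 − 15303)×3220
The z_c×3220 term appears on both sides and cancels. Collect the known terms of each column as K = Σ(ρt)_known − 3220 × (depth of known layers): K_A = 55594000 − 3220×20900 = −11704000; K_B = 43998840 − 3220×(2820 + 15303) = −14357220.
Balance: K_A − x×(3220 − 2940) = K_B, so x = (K_A − K_B)/(3220 − 2940) = 2653220/280 = 9480 m.

9480 m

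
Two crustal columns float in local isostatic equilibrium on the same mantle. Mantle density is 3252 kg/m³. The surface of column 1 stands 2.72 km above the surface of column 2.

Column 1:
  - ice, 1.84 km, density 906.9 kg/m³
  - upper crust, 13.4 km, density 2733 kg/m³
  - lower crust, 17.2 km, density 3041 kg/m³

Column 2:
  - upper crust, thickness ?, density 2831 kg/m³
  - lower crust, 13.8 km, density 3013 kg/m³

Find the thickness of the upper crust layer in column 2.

Take the compensation level at the base of the deeper column (depth z_c below the surface of column 1) and equate Σ ρ_i t_i down to z_c; mantle fills any gap and the z_c terms cancel.
Column 1: 1.84×906.9 + 13.4×2733 + 17.2×3041 + (z_c − 32.44)×3252
Column 2: 2.72×0 + x×2831 + 13.8×3013 + (z_c − 2.72 − 13.8 − x)×3252
The z_c×3252 term appears on both sides and cancels. Collect the known terms of each column as K = Σ(ρt)_known − 3252 × (depth of known layers): K_1 = 90596.096 − 3252×32.44 = −14898.784; K_2 = 41579.4 − 3252×(2.72 + 13.8) = −12143.64.
Balance: K_1 = K_2 − x×(3252 − 2831), so x = (K_2 − K_1)/(3252 − 2831) = 2755.14/421 = 6.54 km.

6.54 km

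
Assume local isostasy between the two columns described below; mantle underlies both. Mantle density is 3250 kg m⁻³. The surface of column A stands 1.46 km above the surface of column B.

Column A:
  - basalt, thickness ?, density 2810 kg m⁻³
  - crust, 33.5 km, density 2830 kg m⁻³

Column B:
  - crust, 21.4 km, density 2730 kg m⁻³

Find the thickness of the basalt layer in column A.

Take the compensation level at the base of the deeper column (depth z_c below the surface of column A) and equate Σ ρ_i t_i down to z_c; mantle fills any gap and the z_c terms cancel.
Column A: x×2810 + 33.5×2830 + (z_c − 33.5 − x)×3250
Column B: 1.46×0 + 21.4×2730 + (z_c − 1.46 − 21.4)×3250
The z_c×3250 term appears on both sides and cancels. Collect the known terms of each column as K = Σ(ρt)_known − 3250 × (depth of known layers): K_A = 94805 − 3250×33.5 = −14070; K_B = 58422 − 3250×(1.46 + 21.4) = −15873.
Balance: K_A − x×(3250 − 2810) = K_B, so x = (K_A − K_B)/(3250 − 2810) = 1803/440 = 4.1 km.

4.1 km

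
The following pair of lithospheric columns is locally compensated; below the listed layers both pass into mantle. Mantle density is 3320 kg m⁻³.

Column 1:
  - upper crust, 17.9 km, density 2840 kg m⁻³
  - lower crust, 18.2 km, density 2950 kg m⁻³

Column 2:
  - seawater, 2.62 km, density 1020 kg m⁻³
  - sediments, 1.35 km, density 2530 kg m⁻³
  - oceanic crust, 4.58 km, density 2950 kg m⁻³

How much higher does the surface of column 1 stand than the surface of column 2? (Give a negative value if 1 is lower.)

1.97 km

For any compensation level in the mantle, the mantle terms cancel and isostasy reduces to e = (Σt_1 − Σt_2) − (Σ(ρt)_1 − Σ(ρt)_2) / ρ_m.
Σt_1 = 36.1 km; Σt_2 = 8.55 km; Σ(ρt)_1 = 104526; Σ(ρt)_2 = 19598.9 (in km·kg m⁻³).
e = (36.1 − 8.55) − (104526 − 19598.9) / 3320 = 1.97 km.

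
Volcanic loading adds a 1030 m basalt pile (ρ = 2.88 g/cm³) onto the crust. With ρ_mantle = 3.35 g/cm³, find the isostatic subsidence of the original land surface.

Subaerial loading: s = t ρ_load / ρ_m.
s = 1030 m × 2.88/3.35 = 885 m.

885 m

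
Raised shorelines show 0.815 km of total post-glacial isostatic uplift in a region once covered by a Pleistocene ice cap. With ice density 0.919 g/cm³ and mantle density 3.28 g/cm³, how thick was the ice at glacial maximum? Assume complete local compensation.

u = t ρ_ice/ρ_m → t = u ρ_m/ρ_ice = 0.815 km × 3.28/0.919 = 2.91 km.

2.91 km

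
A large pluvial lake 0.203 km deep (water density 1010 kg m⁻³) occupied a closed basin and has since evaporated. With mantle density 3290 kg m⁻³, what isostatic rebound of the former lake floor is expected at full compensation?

u = d ρ_w/ρ_m = 0.203 km × 1010/3290 = 0.0623 km.

0.0623 km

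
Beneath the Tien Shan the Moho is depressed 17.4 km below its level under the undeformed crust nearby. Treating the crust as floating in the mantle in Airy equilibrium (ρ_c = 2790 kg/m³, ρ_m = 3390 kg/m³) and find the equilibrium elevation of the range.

Isostatic balance requires: ρ_c h = (ρ_m − ρ_c) r.
h = r (ρ_m − ρ_c) / ρ_c = 17.4 km × (3390 − 2790) / 2790 = 3.74 km.

3.74 km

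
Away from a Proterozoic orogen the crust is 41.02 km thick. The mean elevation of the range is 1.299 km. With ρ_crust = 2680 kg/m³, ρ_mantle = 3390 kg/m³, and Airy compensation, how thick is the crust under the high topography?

47.2 km

Root depth r = h ρ_c / (ρ_m − ρ_c) = 1.299 km × 2680 / 710 = 4.903 km.
Total thickness = T + h + r = 41.02 km + 1.299 km + 4.903 km = 47.2 km.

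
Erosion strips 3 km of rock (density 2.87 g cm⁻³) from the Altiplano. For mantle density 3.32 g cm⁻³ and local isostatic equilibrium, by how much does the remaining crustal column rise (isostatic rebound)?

2.59 km

Unloading: uplift u = e ρ_c/ρ_m = 3 km × 2.87/3.32 = 2.59 km.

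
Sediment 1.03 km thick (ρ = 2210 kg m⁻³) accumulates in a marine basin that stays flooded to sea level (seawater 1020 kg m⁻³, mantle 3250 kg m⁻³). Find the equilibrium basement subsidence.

Submarine loading: the sediment displaces seawater, and the subsidence is in turn flooded, so s (ρ_m − ρ_w) = t (ρ_sed − ρ_w).
s = 1.03 km × (2210 − 1020) / (3250 − 1020) = 0.55 km.

0.55 km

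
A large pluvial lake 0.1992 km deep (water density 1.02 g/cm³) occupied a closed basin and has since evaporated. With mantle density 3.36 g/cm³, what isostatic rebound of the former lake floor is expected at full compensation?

u = d ρ_w/ρ_m = 0.1992 km × 1.02/3.36 = 0.0605 km.

0.0605 km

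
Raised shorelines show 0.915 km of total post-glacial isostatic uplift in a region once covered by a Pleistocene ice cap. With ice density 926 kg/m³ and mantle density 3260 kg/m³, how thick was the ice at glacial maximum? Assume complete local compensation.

u = t ρ_ice/ρ_m → t = u ρ_m/ρ_ice = 0.915 km × 3260/926 = 3.22 km.

3.22 km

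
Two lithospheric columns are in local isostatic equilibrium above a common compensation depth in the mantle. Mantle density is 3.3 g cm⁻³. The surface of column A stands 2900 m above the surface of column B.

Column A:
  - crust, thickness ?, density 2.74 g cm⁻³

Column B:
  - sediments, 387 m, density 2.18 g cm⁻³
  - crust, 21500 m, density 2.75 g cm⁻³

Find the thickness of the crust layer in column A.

39000 m

Take the compensation level at the base of the deeper column (depth z_c below the surface of column A) and equate Σ ρ_i t_i down to z_c; mantle fills any gap and the z_c terms cancel.
Column A: x×2.74 + (z_c − 0 − x)×3.3
Column B: 2900×0 + 387×2.18 + 21500×2.75 + (z_c − 2900 − 21887)×3.3
The z_c×3.3 term appears on both sides and cancels. Collect the known terms of each column as K = Σ(ρt)_known − 3.3 × (depth of known layers): K_A = 0 − 3.3×0 = 0; K_B = 59968.66 − 3.3×(2900 + 21887) = −21828.44.
Balance: K_A − x×(3.3 − 2.74) = K_B, so x = (K_A − K_B)/(3.3 − 2.74) = 21828.4/0.56 = 39000 m.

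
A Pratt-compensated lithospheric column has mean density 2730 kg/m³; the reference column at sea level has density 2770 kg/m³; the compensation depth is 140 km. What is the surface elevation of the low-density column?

ρ_ref D = ρ (D + h) → h = D (ρ_ref − ρ)/ρ.
h = 140 km × (2770 − 2730)/2730 = 2.05 km.

2.05 km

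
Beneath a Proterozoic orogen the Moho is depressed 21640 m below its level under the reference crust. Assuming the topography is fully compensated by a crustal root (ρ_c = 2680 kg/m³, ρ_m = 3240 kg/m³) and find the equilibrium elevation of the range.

For local isostatic compensation: ρ_c h = (ρ_m − ρ_c) r.
h = r (ρ_m − ρ_c) / ρ_c = 21640 m × (3240 − 2680) / 2680 = 4520 m.

4520 m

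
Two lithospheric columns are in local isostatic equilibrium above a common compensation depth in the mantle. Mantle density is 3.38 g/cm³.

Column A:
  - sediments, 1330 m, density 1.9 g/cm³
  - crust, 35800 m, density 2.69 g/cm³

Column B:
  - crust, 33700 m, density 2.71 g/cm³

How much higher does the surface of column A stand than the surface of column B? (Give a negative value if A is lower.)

For any compensation level in the mantle, the mantle terms cancel and isostasy reduces to e = (Σt_A − Σt_B) − (Σ(ρt)_A − Σ(ρt)_B) / ρ_m.
Σt_A = 37130 m; Σt_B = 33700 m; Σ(ρt)_A = 98829; Σ(ρt)_B = 91327 (in m·g/cm³).
e = (37130 − 33700) − (98829 − 91327) / 3.38 = 1210 m.

1210 m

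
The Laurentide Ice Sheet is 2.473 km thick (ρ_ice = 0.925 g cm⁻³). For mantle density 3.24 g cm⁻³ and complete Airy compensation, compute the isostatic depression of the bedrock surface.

For local isostatic compensation: the ice load ρ_ice t is balanced by mantle displaced below, ρ_m s.
s = t ρ_ice / ρ_m = 2.473 km × 0.925/3.24 = 0.706 km.

0.706 km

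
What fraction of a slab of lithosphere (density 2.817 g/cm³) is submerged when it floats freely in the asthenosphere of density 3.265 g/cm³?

0.863

Submerged fraction = ρ_obj/ρ_fluid = 2.817/3.265 = 0.863.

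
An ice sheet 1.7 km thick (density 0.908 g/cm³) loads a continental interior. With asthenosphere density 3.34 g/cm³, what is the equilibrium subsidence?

By Archimedes' principle applied to the lithosphere: the ice load ρ_ice t is balanced by mantle displaced below, ρ_m s.
s = t ρ_ice / ρ_m = 1.7 km × 0.908/3.34 = 0.462 km.

0.462 km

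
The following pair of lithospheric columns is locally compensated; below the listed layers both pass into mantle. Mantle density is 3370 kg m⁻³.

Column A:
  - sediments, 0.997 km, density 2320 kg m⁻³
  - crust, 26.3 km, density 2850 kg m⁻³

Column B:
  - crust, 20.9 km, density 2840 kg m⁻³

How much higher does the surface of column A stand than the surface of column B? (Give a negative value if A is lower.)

1.08 km

For any compensation level in the mantle, the mantle terms cancel and isostasy reduces to e = (Σt_A − Σt_B) − (Σ(ρt)_A − Σ(ρt)_B) / ρ_m.
Σt_A = 27.297 km; Σt_B = 20.9 km; Σ(ρt)_A = 77268.04; Σ(ρt)_B = 59356 (in km·kg m⁻³).
e = (27.297 − 20.9) − (77268.04 − 59356) / 3370 = 1.08 km.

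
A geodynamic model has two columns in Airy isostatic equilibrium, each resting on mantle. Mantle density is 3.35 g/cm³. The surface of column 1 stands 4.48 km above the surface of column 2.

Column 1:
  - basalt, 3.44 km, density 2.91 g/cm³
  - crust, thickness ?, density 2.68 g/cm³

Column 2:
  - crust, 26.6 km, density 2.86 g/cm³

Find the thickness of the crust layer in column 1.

39.6 km

Take the compensation level at the base of the deeper column (depth z_c below the surface of column 1) and equate Σ ρ_i t_i down to z_c; mantle fills any gap and the z_c terms cancel.
Column 1: 3.44×2.91 + x×2.68 + (z_c − 3.44 − x)×3.35
Column 2: 4.48×0 + 26.6×2.86 + (z_c − 4.48 − 26.6)×3.35
The z_c×3.35 term appears on both sides and cancels. Collect the known terms of each column as K = Σ(ρt)_known − 3.35 × (depth of known layers): K_1 = 10.0104 − 3.35×3.44 = −1.5136; K_2 = 76.076 − 3.35×(4.48 + 26.6) = −28.042.
Balance: K_1 − x×(3.35 − 2.68) = K_2, so x = (K_1 − K_2)/(3.35 − 2.68) = 26.5284/0.67 = 39.6 km.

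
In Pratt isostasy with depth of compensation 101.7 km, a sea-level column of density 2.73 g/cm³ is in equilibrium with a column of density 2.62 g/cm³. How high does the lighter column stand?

ρ_ref D = ρ (D + h) → h = D (ρ_ref − ρ)/ρ.
h = 101.7 km × (2.73 − 2.62)/2.62 = 4.27 km.

4.27 km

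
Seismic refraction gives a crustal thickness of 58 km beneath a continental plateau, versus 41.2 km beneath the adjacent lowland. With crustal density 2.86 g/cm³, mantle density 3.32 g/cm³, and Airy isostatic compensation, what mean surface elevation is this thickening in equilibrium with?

Excess crust Δ = 58 km − 41.2 km = 16.8 km, split between elevation h and root r with h + r = Δ.
Airy balance ρ_c h = (ρ_m − ρ_c) r gives r = h ρ_c/(ρ_m − ρ_c), so h (1 + ρ_c/(ρ_m − ρ_c)) = Δ, i.e. h = Δ (ρ_m − ρ_c)/ρ_m.
h = 16.8 km × 0.46/3.32 = 2.33 km.

2.33 km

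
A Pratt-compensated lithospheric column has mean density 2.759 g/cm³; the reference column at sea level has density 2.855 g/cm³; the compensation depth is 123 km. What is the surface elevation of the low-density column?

ρ_ref D = ρ (D + h) → h = D (ρ_ref − ρ)/ρ.
h = 123 km × (2.855 − 2.759)/2.759 = 4.28 km.

4.28 km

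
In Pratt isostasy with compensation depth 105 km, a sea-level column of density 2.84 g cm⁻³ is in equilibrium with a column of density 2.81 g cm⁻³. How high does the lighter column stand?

ρ_ref D = ρ (D + h) → h = D (ρ_ref − ρ)/ρ.
h = 105 km × (2.84 − 2.81)/2.81 = 1.12 km.

1.12 km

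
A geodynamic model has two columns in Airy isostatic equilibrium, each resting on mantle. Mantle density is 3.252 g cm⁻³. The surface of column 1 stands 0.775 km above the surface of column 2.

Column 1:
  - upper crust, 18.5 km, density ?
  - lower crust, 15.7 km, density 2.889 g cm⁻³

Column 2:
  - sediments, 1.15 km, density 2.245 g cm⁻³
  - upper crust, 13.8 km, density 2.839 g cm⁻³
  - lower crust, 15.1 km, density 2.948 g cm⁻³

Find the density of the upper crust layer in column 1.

Take the compensation level at the base of the deeper column (depth z_c below the surface of column 1) and equate Σ ρ_i t_i down to z_c; mantle fills any gap and the z_c terms cancel.
Column 1: 18.5×ρ + 15.7×2.889 + (z_c − 34.2)×3.252
Column 2: 0.775×0 + 1.15×2.245 + 13.8×2.839 + 15.1×2.948 + (z_c − 0.775 − 30.05)×3.252
The z_c×3.252 term appears on both sides and cancels. Collect the known terms of each column as K = Σ(ρt)_known − 3.252 × (depth of known layers): K_1 = 45.3573 − 3.252×34.2 = −65.8611; K_2 = 86.27475 − 3.252×(0.775 + 30.05) = −13.96815.
Balance: K_1 + 18.5×ρ = K_2, so ρ = (K_2 − K_1)/18.5 = 51.8929/18.5 = 2.81 g cm⁻³.

2.81 g cm⁻³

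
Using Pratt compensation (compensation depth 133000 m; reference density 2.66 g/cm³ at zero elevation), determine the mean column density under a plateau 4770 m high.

Pratt balance: ρ_ref D = ρ (D + h).
ρ = ρ_ref D/(D + h) = 2.66 × 133000 m/(133000 m + 4770 m) = 2.57 g/cm³.

2.57 g/cm³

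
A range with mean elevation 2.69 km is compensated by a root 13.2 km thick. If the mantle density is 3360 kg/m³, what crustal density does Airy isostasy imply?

ρ_c h = (ρ_m − ρ_c) r → ρ_c (h + r) = ρ_m r → ρ_c = ρ_m r / (h + r).
ρ_c = 3360 × 13.2 km / (2.69 km + 13.2 km) = 2790 kg/m³.

2790 kg/m³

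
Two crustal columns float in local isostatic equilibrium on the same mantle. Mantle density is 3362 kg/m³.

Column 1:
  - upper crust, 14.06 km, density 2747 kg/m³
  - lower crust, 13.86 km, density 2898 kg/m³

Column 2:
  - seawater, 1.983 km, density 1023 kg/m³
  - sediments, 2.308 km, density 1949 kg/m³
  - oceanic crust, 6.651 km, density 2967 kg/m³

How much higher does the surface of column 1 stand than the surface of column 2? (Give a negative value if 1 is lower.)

For any compensation level in the mantle, the mantle terms cancel and isostasy reduces to e = (Σt_1 − Σt_2) − (Σ(ρt)_1 − Σ(ρt)_2) / ρ_m.
Σt_1 = 27.92 km; Σt_2 = 10.942 km; Σ(ρt)_1 = 78789.1; Σ(ρt)_2 = 26260.418 (in km·kg/m³).
e = (27.92 − 10.942) − (78789.1 − 26260.418) / 3362 = 1.35 km.

1.35 km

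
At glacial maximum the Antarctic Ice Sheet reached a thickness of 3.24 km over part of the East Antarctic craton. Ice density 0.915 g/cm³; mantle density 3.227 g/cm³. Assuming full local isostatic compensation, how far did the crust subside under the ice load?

Isostatic balance requires: the ice load ρ_ice t is balanced by mantle displaced below, ρ_m s.
s = t ρ_ice / ρ_m = 3.24 km × 0.915/3.227 = 0.919 km.

0.919 km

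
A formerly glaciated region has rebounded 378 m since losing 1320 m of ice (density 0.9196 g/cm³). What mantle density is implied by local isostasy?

ρ_m = ρ_ice t / u = 0.9196 × 1320 m/378 m = 3.21 g/cm³.

3.21 g/cm³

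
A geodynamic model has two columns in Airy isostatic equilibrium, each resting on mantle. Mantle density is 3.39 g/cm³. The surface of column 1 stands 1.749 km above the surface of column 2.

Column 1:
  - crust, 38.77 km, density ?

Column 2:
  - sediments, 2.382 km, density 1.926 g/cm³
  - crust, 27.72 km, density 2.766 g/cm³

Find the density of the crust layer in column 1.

Take the compensation level at the base of the deeper column (depth z_c below the surface of column 1) and equate Σ ρ_i t_i down to z_c; mantle fills any gap and the z_c terms cancel.
Column 1: 38.77×ρ + (z_c − 38.77)×3.39
Column 2: 1.749×0 + 2.382×1.926 + 27.72×2.766 + (z_c − 1.749 − 30.102)×3.39
The z_c×3.39 term appears on both sides and cancels. Collect the known terms of each column as K = Σ(ρt)_known − 3.39 × (depth of known layers): K_1 = 0 − 3.39×38.77 = −131.4303; K_2 = 81.261252 − 3.39×(1.749 + 30.102) = −26.713638.
Balance: K_1 + 38.77×ρ = K_2, so ρ = (K_2 − K_1)/38.77 = 104.717/38.77 = 2.7 g/cm³.

2.7 g/cm³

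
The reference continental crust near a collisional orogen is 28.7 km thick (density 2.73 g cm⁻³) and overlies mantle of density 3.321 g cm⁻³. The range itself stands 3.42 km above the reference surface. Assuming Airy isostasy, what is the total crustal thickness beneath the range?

47.9 km

Root depth r = h ρ_c / (ρ_m − ρ_c) = 3.42 km × 2.73 / 0.591 = 15.8 km.
Total thickness = T + h + r = 28.7 km + 3.42 km + 15.8 km = 47.9 km.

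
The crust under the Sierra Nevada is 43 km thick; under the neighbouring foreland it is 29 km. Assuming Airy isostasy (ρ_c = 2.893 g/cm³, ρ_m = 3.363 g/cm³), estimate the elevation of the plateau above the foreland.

Excess crust Δ = 43 km − 29 km = 14 km, split between elevation h and root r with h + r = Δ.
Airy balance ρ_c h = (ρ_m − ρ_c) r gives r = h ρ_c/(ρ_m − ρ_c), so h (1 + ρ_c/(ρ_m − ρ_c)) = Δ, i.e. h = Δ (ρ_m − ρ_c)/ρ_m.
h = 14 km × 0.47/3.363 = 1.96 km.

1.96 km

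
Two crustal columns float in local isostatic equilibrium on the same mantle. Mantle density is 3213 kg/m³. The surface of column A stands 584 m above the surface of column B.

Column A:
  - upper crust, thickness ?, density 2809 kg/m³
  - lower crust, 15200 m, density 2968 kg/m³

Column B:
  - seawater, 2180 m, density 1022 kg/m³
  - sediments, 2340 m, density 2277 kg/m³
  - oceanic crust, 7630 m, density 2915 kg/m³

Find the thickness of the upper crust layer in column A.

18300 m

Take the compensation level at the base of the deeper column (depth z_c below the surface of column A) and equate Σ ρ_i t_i down to z_c; mantle fills any gap and the z_c terms cancel.
Column A: x×2809 + 15200×2968 + (z_c − 15200 − x)×3213
Column B: 584×0 + 2180×1022 + 2340×2277 + 7630×2915 + (z_c − 584 − 12150)×3213
The z_c×3213 term appears on both sides and cancels. Collect the known terms of each column as K = Σ(ρt)_known − 3213 × (depth of known layers): K_A = 45113600 − 3213×15200 = −3724000; K_B = 29797590 − 3213×(584 + 12150) = −11116752.
Balance: K_A − x×(3213 − 2809) = K_B, so x = (K_A − K_B)/(3213 − 2809) = 7392750/404 = 18300 m.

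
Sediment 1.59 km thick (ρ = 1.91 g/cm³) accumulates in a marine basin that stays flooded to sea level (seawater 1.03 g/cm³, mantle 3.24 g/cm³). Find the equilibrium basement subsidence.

0.633 km

Submarine loading: the sediment displaces seawater, and the subsidence is in turn flooded, so s (ρ_m − ρ_w) = t (ρ_sed − ρ_w).
s = 1.59 km × (1.91 − 1.03) / (3.24 − 1.03) = 0.633 km.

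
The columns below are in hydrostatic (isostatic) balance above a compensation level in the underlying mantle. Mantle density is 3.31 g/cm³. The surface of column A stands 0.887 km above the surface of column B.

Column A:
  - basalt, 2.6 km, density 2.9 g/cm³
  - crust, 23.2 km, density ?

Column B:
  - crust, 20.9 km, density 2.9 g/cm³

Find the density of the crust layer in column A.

Take the compensation level at the base of the deeper column (depth z_c below the surface of column A) and equate Σ ρ_i t_i down to z_c; mantle fills any gap and the z_c terms cancel.
Column A: 2.6×2.9 + 23.2×ρ + (z_c − 25.8)×3.31
Column B: 0.887×0 + 20.9×2.9 + (z_c − 0.887 − 20.9)×3.31
The z_c×3.31 term appears on both sides and cancels. Collect the known terms of each column as K = Σ(ρt)_known − 3.31 × (depth of known layers): K_A = 7.54 − 3.31×25.8 = −77.858; K_B = 60.61 − 3.31×(0.887 + 20.9) = −11.50497.
Balance: K_A + 23.2×ρ = K_B, so ρ = (K_B − K_A)/23.2 = 66.353/23.2 = 2.86 g/cm³.

2.86 g/cm³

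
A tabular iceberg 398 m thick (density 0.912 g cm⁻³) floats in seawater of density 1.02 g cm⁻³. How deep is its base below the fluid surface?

Draft d = t ρ_obj/ρ_fluid = 398 m × 0.912/1.02 = 356 m.

356 m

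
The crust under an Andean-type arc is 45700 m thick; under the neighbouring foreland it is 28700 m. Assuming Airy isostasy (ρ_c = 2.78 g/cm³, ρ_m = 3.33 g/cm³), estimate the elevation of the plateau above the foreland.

2810 m

Excess crust Δ = 45700 m − 28700 m = 17000 m, split between elevation h and root r with h + r = Δ.
Airy balance ρ_c h = (ρ_m − ρ_c) r gives r = h ρ_c/(ρ_m − ρ_c), so h (1 + ρ_c/(ρ_m − ρ_c)) = Δ, i.e. h = Δ (ρ_m − ρ_c)/ρ_m.
h = 17000 m × 0.55/3.33 = 2810 m.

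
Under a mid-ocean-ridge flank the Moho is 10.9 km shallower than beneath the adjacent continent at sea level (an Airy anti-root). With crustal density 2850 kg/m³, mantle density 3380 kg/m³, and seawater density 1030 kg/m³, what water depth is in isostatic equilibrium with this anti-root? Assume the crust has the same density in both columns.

3.17 km

Replacing a thickness d of crust by seawater at the top must be balanced by replacing crust with mantle at the base: d (ρ_c − ρ_w) = a (ρ_m − ρ_c).
d = a (ρ_m − ρ_c)/(ρ_c − ρ_w) = 10.9 km × 530/1820 = 3.17 km.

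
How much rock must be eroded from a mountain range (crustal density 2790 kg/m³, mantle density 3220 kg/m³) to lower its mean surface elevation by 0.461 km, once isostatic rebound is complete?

3.45 km

Net drop Δ = e − u = e − e ρ_c/ρ_m = e (ρ_m − ρ_c)/ρ_m.
e = Δ ρ_m/(ρ_m − ρ_c) = 0.461 km × 3220/430 = 3.45 km.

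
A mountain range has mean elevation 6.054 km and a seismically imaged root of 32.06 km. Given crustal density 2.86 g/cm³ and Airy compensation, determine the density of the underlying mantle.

3.4 g/cm³

Airy balance: ρ_c h = (ρ_m − ρ_c) r → ρ_m = ρ_c (1 + h/r).
ρ_m = 2.86 × (1 + 6.054 km/32.06 km) = 3.4 g/cm³.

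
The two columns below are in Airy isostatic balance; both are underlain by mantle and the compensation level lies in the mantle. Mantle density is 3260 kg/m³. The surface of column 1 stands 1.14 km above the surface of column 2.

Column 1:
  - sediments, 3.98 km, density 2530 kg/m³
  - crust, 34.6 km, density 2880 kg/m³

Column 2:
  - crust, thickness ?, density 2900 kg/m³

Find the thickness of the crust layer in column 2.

34.3 km

Take the compensation level at the base of the deeper column (depth z_c below the surface of column 1) and equate Σ ρ_i t_i down to z_c; mantle fills any gap and the z_c terms cancel.
Column 1: 3.98×2530 + 34.6×2880 + (z_c − 38.58)×3260
Column 2: 1.14×0 + x×2900 + (z_c − 1.14 − 0 − x)×3260
The z_c×3260 term appears on both sides and cancels. Collect the known terms of each column as K = Σ(ρt)_known − 3260 × (depth of known layers): K_1 = 109717.4 − 3260×38.58 = −16053.4; K_2 = 0 − 3260×(1.14 + 0) = −3716.4.
Balance: K_1 = K_2 − x×(3260 − 2900), so x = (K_2 − K_1)/(3260 − 2900) = 12337/360 = 34.3 km.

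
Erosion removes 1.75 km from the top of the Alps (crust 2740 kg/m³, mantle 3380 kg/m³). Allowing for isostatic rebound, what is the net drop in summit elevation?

0.331 km

Rebound u = e ρ_c/ρ_m = 1.75 km × 2740/3380 = 1.419 km.
Net surface drop = e − u = 1.75 km − 1.419 km = e (ρ_m − ρ_c)/ρ_m = 0.331 km.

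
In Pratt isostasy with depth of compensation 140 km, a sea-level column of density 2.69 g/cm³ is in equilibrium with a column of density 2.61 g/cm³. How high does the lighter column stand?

4.29 km

ρ_ref D = ρ (D + h) → h = D (ρ_ref − ρ)/ρ.
h = 140 km × (2.69 − 2.61)/2.61 = 4.29 km.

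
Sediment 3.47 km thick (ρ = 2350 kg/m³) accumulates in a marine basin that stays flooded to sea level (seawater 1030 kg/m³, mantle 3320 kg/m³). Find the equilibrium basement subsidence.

2 km

Submarine loading: the sediment displaces seawater, and the subsidence is in turn flooded, so s (ρ_m − ρ_w) = t (ρ_sed − ρ_w).
s = 3.47 km × (2350 − 1030) / (3320 − 1030) = 2 km.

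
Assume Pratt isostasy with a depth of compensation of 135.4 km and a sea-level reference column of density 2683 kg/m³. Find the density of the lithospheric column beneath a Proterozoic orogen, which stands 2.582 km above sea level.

2630 kg/m³

Pratt balance: ρ_ref D = ρ (D + h).
ρ = ρ_ref D/(D + h) = 2683 × 135.4 km/(135.4 km + 2.582 km) = 2630 kg/m³.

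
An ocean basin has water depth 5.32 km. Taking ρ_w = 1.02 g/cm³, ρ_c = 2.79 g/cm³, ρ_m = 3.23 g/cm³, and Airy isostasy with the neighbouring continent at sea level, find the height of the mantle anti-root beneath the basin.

Equating mass per unit area of the two columns: replacing crust with seawater at the top is compensated by replacing crust with mantle at the base: d (ρ_c − ρ_w) = a (ρ_m − ρ_c).
a = d (ρ_c − ρ_w)/(ρ_m − ρ_c) = 5.32 km × 1.77/0.44 = 21.4 km.

21.4 km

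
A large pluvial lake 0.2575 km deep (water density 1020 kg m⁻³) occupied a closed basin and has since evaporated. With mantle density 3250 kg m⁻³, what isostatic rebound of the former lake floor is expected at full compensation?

0.0808 km

u = d ρ_w/ρ_m = 0.2575 km × 1020/3250 = 0.0808 km.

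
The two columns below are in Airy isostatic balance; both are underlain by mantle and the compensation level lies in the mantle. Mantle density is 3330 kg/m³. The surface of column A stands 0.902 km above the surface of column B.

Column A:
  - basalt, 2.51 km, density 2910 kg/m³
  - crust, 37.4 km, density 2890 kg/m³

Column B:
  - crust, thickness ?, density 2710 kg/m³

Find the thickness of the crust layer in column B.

23.4 km

Take the compensation level at the base of the deeper column (depth z_c below the surface of column A) and equate Σ ρ_i t_i down to z_c; mantle fills any gap and the z_c terms cancel.
Column A: 2.51×2910 + 37.4×2890 + (z_c − 39.91)×3330
Column B: 0.902×0 + x×2710 + (z_c − 0.902 − 0 − x)×3330
The z_c×3330 term appears on both sides and cancels. Collect the known terms of each column as K = Σ(ρt)_known − 3330 × (depth of known layers): K_A = 115390.1 − 3330×39.91 = −17510.2; K_B = 0 − 3330×(0.902 + 0) = −3003.66.
Balance: K_A = K_B − x×(3330 − 2710), so x = (K_B − K_A)/(3330 − 2710) = 14506.5/620 = 23.4 km.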